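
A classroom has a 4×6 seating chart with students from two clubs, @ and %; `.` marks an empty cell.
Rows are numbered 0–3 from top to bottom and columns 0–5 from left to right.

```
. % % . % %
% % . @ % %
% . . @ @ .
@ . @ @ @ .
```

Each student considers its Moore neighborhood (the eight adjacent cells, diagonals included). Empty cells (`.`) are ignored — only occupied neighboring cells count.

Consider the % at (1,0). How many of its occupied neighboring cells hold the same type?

Occupied neighbors of (1,0): (0,1)=%, (1,1)=%, (2,0)=%.
Same type (%): 3 of 3.

3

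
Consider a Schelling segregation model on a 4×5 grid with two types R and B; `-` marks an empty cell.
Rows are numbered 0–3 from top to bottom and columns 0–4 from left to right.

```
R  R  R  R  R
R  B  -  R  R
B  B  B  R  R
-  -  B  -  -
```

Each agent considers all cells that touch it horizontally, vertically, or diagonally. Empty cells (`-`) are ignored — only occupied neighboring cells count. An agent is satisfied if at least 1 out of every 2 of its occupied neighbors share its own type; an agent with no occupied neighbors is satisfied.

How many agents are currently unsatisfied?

2

(0,0)R 2/3 satisfied
(0,1)R 3/4 satisfied
(0,2)R 3/4 satisfied
(0,3)R 4/4 satisfied
(0,4)R 3/3 satisfied
(1,0)R 2/5 not
(1,1)B 3/7 not
(1,3)R 6/7 satisfied
(1,4)R 5/5 satisfied
(2,0)B 2/3 satisfied
(2,1)B 4/5 satisfied
(2,2)B 3/5 satisfied
(2,3)R 3/5 satisfied
(2,4)R 3/3 satisfied
(3,2)B 2/3 satisfied
Unsatisfied: (1,0), (1,1) — 2 in total.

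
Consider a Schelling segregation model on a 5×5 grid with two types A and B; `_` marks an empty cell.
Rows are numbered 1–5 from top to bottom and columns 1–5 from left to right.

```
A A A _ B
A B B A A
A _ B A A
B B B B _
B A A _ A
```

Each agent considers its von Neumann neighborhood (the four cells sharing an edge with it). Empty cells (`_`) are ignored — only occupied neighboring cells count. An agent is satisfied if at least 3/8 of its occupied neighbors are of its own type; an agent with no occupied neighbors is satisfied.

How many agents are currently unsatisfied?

3

Row 1: (1,1)A 2/2 ✓ · (1,2)A 2/3 ✓ · (1,3)A 1/2 ✓ · (1,5)B 0/1 ✗
Row 2: (2,1)A 2/3 ✓ · (2,2)B 1/3 ✗ · (2,3)B 2/4 ✓ · (2,4)A 2/3 ✓ · (2,5)A 2/3 ✓
Row 3: (3,1)A 1/2 ✓ · (3,3)B 2/3 ✓ · (3,4)A 2/4 ✓ · (3,5)A 2/2 ✓
Row 4: (4,1)B 2/3 ✓ · (4,2)B 2/3 ✓ · (4,3)B 3/4 ✓ · (4,4)B 1/2 ✓
Row 5: (5,1)B 1/2 ✓ · (5,2)A 1/3 ✗ · (5,3)A 1/2 ✓ · (5,5)A 0/0 ✓
Unsatisfied: (1,5), (2,2), (5,2) — 3 in total.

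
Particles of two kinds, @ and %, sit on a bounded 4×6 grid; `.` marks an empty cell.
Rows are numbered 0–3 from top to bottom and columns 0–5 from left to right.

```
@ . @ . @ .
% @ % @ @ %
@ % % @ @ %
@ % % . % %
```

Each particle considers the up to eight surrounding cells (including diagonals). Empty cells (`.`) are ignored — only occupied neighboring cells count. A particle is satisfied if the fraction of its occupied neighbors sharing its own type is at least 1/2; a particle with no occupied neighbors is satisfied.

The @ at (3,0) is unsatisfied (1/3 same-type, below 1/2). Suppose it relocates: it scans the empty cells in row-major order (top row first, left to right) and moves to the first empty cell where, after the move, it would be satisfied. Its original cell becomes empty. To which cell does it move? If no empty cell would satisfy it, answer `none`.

Vacating (3,0). Empty cells in order:
  (0,1): 3/5 same-type → satisfied — stop here.

(0,1)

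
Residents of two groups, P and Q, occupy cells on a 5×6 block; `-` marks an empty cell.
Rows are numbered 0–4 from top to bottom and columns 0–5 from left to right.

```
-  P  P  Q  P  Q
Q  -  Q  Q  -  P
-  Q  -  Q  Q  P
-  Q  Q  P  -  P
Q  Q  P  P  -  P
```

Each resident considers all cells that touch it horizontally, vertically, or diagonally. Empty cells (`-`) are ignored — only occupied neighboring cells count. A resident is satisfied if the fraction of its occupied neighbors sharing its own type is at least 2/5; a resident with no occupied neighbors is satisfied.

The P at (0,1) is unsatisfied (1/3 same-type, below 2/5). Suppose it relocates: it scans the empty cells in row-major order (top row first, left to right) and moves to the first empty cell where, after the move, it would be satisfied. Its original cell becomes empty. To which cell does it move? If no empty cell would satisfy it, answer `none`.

(3,4)

Vacating (0,1). Empty cells in order:
  (0,0): 0/1 same-type → still unsatisfied.
  (1,1): 1/4 same-type → still unsatisfied.
  (1,4): 3/8 same-type → still unsatisfied.
  (2,0): 0/3 same-type → still unsatisfied.
  (2,2): 1/7 same-type → still unsatisfied.
  (3,0): 0/4 same-type → still unsatisfied.
  (3,4): 5/7 same-type → satisfied — stop here.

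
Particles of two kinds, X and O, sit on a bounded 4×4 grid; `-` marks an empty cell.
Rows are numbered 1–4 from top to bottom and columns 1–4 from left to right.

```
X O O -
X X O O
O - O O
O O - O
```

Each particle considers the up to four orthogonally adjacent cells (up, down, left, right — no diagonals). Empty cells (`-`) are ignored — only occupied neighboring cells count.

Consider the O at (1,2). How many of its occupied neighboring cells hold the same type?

1

Occupied neighbors of (1,2): (2,2)=X, (1,1)=X, (1,3)=O.
Same type (O): 1 of 3.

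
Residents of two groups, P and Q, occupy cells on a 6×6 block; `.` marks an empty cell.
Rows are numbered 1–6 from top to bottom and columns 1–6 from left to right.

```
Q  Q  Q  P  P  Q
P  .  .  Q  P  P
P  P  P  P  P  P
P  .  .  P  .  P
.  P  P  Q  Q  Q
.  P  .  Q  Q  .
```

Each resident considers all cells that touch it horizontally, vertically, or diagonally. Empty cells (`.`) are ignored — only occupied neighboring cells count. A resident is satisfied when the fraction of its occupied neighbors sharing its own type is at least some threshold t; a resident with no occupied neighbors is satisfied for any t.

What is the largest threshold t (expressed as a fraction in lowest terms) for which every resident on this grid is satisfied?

(1,1)Q 1/2
(1,2)Q 2/3
(1,3)Q 2/3
(1,4)P 2/4
(1,5)P 3/5
(1,6)Q 0/3
(2,1)P 2/4
(2,4)Q 1/7
(2,5)P 6/8
(2,6)P 4/5
(3,1)P 3/3
(3,2)P 4/4
(3,3)P 3/4
(3,4)P 4/5
(3,5)P 6/7
(3,6)P 4/4
(4,1)P 3/3
(4,4)P 4/6
(4,6)P 2/4
(5,2)P 3/3
(5,3)P 3/5
(5,4)Q 3/5
(5,5)Q 4/6
(5,6)Q 2/3
(6,2)P 2/2
(6,4)Q 3/4
(6,5)Q 4/4
The smallest same-type fraction is 0/3 at (1,6), which reduces to 0/1. Any threshold above that leaves this resident unsatisfied.

0/1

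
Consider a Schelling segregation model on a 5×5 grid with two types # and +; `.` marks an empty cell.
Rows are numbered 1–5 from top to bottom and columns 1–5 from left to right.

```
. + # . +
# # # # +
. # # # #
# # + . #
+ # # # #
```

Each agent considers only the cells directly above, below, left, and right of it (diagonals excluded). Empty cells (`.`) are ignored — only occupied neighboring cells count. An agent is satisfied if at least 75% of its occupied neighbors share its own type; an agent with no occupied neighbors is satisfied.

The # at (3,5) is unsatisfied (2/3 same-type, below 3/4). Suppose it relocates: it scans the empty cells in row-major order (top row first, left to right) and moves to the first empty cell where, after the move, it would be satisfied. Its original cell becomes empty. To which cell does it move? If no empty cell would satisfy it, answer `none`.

(3,1)

Vacating (3,5). Empty cells in order:
  (1,1): 1/2 same-type → still unsatisfied.
  (1,4): 2/3 same-type → still unsatisfied.
  (3,1): 3/3 same-type → satisfied — stop here.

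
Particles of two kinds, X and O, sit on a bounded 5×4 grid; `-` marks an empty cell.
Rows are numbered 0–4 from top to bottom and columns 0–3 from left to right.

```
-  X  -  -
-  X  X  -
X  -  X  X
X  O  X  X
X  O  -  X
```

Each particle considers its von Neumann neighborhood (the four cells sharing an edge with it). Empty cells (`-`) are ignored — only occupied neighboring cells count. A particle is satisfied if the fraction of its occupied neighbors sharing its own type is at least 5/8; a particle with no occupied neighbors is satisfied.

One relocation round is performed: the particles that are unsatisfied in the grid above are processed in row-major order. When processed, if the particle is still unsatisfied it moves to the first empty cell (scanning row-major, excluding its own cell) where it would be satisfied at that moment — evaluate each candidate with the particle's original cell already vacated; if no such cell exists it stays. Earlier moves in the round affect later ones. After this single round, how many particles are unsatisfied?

Initially unsatisfied (in order): (3,1), (4,0), (4,1).
  (3,1) → (0,3).
  (4,0) → (0,0).
  (4,1): now satisfied by earlier moves; stays.
Resulting grid:
X X - O
- X X -
X - X X
X - X X
- O - X
All satisfied now.

0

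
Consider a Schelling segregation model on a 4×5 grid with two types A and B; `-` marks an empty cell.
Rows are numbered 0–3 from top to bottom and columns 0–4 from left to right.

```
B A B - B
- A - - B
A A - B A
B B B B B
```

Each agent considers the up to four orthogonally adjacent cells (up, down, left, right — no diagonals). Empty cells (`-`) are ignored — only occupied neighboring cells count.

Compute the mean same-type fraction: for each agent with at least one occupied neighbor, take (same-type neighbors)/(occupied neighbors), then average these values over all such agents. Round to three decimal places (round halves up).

(0,0)B 0/1
(0,1)A 1/3
(0,2)B 0/1
(0,4)B 1/1
(1,1)A 2/2
(1,4)B 1/2
(2,0)A 1/2
(2,1)A 2/3
(2,3)B 1/2
(2,4)A 0/3
(3,0)B 1/2
(3,1)B 2/3
(3,2)B 2/2
(3,3)B 3/3
(3,4)B 1/2
Sum over 15 agents: 0/1 + 1/3 + 0/1 + 1/1 + 2/2 + 1/2 + 1/2 + 2/3 + 1/2 + 0/3 + 1/2 + 2/3 + 2/2 + 3/3 + 1/2 = 49/6; mean = 49/6 ÷ 15 = 49/90 = 0.544444… → 0.544.

0.544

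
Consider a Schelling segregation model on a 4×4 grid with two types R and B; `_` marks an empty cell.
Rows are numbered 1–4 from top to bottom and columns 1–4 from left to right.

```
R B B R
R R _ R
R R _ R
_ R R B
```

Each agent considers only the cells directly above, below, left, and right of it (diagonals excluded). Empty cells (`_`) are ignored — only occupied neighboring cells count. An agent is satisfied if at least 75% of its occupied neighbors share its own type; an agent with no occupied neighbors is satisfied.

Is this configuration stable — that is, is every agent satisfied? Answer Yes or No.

No

Row 1: (1,1)R 1/2 ✗ · (1,2)B 1/3 ✗ · (1,3)B 1/2 ✗ · (1,4)R 1/2 ✗
Row 2: (2,1)R 3/3 ✓ · (2,2)R 2/3 ✗ · (2,4)R 2/2 ✓
Row 3: (3,1)R 2/2 ✓ · (3,2)R 3/3 ✓ · (3,4)R 1/2 ✗
Row 4: (4,2)R 2/2 ✓ · (4,3)R 1/2 ✗ · (4,4)B 0/2 ✗
For instance (1,1) has only 1/2 same-type neighbors, below 3/4.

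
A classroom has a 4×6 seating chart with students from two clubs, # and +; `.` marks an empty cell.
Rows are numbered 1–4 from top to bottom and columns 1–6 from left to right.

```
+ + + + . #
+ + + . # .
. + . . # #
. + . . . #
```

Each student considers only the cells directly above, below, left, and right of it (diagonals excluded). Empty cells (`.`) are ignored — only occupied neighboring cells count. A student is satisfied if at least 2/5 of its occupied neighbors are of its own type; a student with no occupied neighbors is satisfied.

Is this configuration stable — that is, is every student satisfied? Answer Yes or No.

(1,1)+ 2/2 ok
(1,2)+ 3/3 ok
(1,3)+ 3/3 ok
(1,4)+ 1/1 ok
(1,6)# 0/0 ok
(2,1)+ 2/2 ok
(2,2)+ 4/4 ok
(2,3)+ 2/2 ok
(2,5)# 1/1 ok
(3,2)+ 2/2 ok
(3,5)# 2/2 ok
(3,6)# 2/2 ok
(4,2)+ 1/1 ok
(4,6)# 1/1 ok
All meet the threshold, so the configuration is stable.

Yes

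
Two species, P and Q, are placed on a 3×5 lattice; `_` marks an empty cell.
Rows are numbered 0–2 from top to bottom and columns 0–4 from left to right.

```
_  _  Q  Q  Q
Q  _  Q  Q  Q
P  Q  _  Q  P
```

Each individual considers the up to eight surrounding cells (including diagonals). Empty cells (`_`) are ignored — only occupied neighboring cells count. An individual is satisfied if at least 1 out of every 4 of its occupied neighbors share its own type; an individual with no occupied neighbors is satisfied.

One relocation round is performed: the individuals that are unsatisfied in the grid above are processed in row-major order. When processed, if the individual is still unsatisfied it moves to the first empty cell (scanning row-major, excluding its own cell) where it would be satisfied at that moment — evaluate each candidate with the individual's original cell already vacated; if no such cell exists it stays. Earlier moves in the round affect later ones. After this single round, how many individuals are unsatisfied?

Initially unsatisfied (in order): (2,0), (2,4).
  (2,0): no empty cell satisfies it; stays.
  (2,4): no empty cell satisfies it; stays.
Resulting grid:
_ _ Q Q Q
Q _ Q Q Q
P Q _ Q P
Unsatisfied now: (2,0), (2,4).

2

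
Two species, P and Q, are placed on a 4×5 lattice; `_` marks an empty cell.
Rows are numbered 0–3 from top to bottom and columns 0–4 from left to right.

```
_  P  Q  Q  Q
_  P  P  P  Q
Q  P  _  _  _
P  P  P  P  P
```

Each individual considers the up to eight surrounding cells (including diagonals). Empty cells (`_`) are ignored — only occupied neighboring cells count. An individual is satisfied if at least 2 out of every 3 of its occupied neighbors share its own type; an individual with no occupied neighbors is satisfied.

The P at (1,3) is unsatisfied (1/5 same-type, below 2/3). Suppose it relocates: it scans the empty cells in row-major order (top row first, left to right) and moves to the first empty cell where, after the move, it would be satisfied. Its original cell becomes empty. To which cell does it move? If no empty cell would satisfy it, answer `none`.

(0,0)

Vacating (1,3). Empty cells in order:
  (0,0): 2/2 same-type → satisfied — stop here.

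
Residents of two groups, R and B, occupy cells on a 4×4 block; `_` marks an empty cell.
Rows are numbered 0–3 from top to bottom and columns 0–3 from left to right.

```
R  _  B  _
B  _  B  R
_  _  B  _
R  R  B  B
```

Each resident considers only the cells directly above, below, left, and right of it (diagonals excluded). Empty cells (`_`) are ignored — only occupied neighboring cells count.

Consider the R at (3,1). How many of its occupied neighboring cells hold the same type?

Occupied neighbors of (3,1): (3,0)=R, (3,2)=B.
Same type (R): 1 of 2.

1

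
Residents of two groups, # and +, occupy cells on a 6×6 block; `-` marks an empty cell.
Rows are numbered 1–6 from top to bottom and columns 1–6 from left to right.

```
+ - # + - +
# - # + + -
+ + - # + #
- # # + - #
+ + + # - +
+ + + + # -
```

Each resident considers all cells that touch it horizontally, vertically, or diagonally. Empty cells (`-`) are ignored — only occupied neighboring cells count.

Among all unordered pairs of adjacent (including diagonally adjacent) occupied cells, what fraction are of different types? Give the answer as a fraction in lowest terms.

31/60

Scan each occupied cell's neighbors to the right and below (and the two forward diagonals) so each pair is counted once.
Row 1: +(1,1)–#(2,1)≠ #(1,3)–+(1,4)≠ #(1,3)–#(2,3)= #(1,3)–+(2,4)≠ +(1,4)–+(2,4)= +(1,4)–+(2,5)= +(1,4)–#(2,3)≠ +(1,6)–+(2,5)=  → 4/8 unlike.
Row 2: #(2,1)–+(3,1)≠ #(2,1)–+(3,2)≠ #(2,3)–+(2,4)≠ #(2,3)–#(3,4)= #(2,3)–+(3,2)≠ +(2,4)–+(2,5)= +(2,4)–#(3,4)≠ +(2,4)–+(3,5)= +(2,5)–+(3,5)= +(2,5)–#(3,6)≠ +(2,5)–#(3,4)≠  → 7/11 unlike.
Row 3: +(3,1)–+(3,2)= +(3,1)–#(4,2)≠ +(3,2)–#(4,2)≠ +(3,2)–#(4,3)≠ #(3,4)–+(3,5)≠ #(3,4)–+(4,4)≠ #(3,4)–#(4,3)= +(3,5)–#(3,6)≠ +(3,5)–#(4,6)≠ +(3,5)–+(4,4)= #(3,6)–#(4,6)=  → 7/11 unlike.
Row 4: #(4,2)–#(4,3)= #(4,2)–+(5,2)≠ #(4,2)–+(5,3)≠ #(4,2)–+(5,1)≠ #(4,3)–+(4,4)≠ #(4,3)–+(5,3)≠ #(4,3)–#(5,4)= #(4,3)–+(5,2)≠ +(4,4)–#(5,4)≠ +(4,4)–+(5,3)= #(4,6)–+(5,6)≠  → 8/11 unlike.
Row 5: +(5,1)–+(5,2)= +(5,1)–+(6,1)= +(5,1)–+(6,2)= +(5,2)–+(5,3)= +(5,2)–+(6,2)= +(5,2)–+(6,3)= +(5,2)–+(6,1)= +(5,3)–#(5,4)≠ +(5,3)–+(6,3)= +(5,3)–+(6,4)= +(5,3)–+(6,2)= #(5,4)–+(6,4)≠ #(5,4)–#(6,5)= #(5,4)–+(6,3)≠ +(5,6)–#(6,5)≠  → 4/15 unlike.
Row 6: +(6,1)–+(6,2)= +(6,2)–+(6,3)= +(6,3)–+(6,4)= +(6,4)–#(6,5)≠  → 1/4 unlike.
Total adjacent occupied pairs: 60; unlike-type pairs: 31.
31/60 is already in lowest terms.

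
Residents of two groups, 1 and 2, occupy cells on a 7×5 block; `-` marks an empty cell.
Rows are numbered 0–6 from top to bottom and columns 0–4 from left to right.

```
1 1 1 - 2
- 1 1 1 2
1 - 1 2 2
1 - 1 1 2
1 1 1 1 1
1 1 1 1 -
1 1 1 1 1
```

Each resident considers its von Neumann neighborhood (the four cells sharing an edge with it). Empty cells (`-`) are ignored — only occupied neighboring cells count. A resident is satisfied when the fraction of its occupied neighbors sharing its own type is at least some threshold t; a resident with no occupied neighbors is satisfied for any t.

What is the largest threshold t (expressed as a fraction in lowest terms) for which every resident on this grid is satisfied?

(0,0)1 1/1
(0,1)1 3/3
(0,2)1 2/2
(0,4)2 1/1
(1,1)1 2/2
(1,2)1 4/4
(1,3)1 1/3
(1,4)2 2/3
(2,0)1 1/1
(2,2)1 2/3
(2,3)2 1/4
(2,4)2 3/3
(3,0)1 2/2
(3,2)1 3/3
(3,3)1 2/4
(3,4)2 1/3
(4,0)1 3/3
(4,1)1 3/3
(4,2)1 4/4
(4,3)1 4/4
(4,4)1 1/2
(5,0)1 3/3
(5,1)1 4/4
(5,2)1 4/4
(5,3)1 3/3
(6,0)1 2/2
(6,1)1 3/3
(6,2)1 3/3
(6,3)1 3/3
(6,4)1 1/1
The smallest same-type fraction is 1/4 at (2,3), which reduces to 1/4. Any threshold above that leaves this resident unsatisfied.

1/4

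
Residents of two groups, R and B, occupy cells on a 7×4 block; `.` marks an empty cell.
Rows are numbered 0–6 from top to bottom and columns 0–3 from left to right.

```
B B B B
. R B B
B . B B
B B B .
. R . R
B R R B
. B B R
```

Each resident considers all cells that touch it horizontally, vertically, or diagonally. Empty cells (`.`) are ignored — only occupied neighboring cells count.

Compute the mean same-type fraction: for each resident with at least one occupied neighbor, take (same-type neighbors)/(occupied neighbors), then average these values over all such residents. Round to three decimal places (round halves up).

0.588

Row 0: (0,0)B 1/2 · (0,1)B 3/4 · (0,2)B 4/5 · (0,3)B 3/3
Row 1: (1,1)R 0/6 · (1,2)B 6/7 · (1,3)B 5/5
Row 2: (2,0)B 2/3 · (2,2)B 5/6 · (2,3)B 4/4
Row 3: (3,0)B 2/3 · (3,1)B 4/5 · (3,2)B 3/5
Row 4: (4,1)R 2/6 · (4,3)R 1/3
Row 5: (5,0)B 1/3 · (5,1)R 2/5 · (5,2)R 4/7 · (5,3)B 1/4
Row 6: (6,1)B 2/4 · (6,2)B 2/5 · (6,3)R 1/3
Sum over 22 residents: 1/2 + 3/4 + 4/5 + 3/3 + 0/6 + 6/7 + 5/5 + 2/3 + 5/6 + 4/4 + 2/3 + 4/5 + 3/5 + 2/6 + 1/3 + 1/3 + 2/5 + 4/7 + 1/4 + 2/4 + 2/5 + 1/3 = 181/14; mean = 181/14 ÷ 22 = 181/308 = 0.587662… → 0.588.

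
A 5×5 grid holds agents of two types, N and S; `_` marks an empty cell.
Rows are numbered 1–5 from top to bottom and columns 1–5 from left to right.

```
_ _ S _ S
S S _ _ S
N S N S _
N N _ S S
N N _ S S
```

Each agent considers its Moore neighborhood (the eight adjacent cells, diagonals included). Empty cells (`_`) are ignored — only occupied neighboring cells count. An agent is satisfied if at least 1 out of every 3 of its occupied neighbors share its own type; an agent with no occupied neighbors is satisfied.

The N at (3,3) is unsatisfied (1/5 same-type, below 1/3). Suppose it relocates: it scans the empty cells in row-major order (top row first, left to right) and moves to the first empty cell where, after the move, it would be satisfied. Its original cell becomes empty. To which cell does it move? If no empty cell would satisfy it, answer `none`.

(4,3)

Vacating (3,3). Empty cells in order:
  (1,1): 0/2 same-type → still unsatisfied.
  (1,2): 0/3 same-type → still unsatisfied.
  (1,4): 0/3 same-type → still unsatisfied.
  (2,3): 0/4 same-type → still unsatisfied.
  (2,4): 0/4 same-type → still unsatisfied.
  (3,5): 0/4 same-type → still unsatisfied.
  (4,3): 2/6 same-type → satisfied — stop here.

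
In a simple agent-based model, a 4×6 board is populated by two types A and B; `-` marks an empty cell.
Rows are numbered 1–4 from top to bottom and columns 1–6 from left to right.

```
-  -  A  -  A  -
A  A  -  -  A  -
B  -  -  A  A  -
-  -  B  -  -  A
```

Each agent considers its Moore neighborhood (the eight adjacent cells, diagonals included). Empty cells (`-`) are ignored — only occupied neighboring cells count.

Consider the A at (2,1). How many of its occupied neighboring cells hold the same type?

Occupied neighbors of (2,1): (2,2)=A, (3,1)=B.
Same type (A): 1 of 2.

1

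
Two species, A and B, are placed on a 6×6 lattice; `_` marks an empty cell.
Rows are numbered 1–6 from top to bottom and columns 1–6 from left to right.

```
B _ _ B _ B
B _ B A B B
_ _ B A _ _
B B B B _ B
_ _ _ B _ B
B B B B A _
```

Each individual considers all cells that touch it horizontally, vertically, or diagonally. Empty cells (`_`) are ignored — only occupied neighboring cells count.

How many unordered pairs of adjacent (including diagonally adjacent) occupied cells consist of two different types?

12

Scan each occupied cell's neighbors to the right and below (and the two forward diagonals) so each pair is counted once.
From row 1: 1 unlike of 6 pairs (running 1/6).
From row 2: 5 unlike of 8 pairs (running 6/14).
From row 3: 3 unlike of 6 pairs (running 9/20).
From row 4: 0 unlike of 6 pairs (running 9/26).
From row 5: 2 unlike of 4 pairs (running 11/30).
From row 6: 1 unlike of 4 pairs (running 12/34).
Total adjacent occupied pairs: 34; unlike-type pairs: 12.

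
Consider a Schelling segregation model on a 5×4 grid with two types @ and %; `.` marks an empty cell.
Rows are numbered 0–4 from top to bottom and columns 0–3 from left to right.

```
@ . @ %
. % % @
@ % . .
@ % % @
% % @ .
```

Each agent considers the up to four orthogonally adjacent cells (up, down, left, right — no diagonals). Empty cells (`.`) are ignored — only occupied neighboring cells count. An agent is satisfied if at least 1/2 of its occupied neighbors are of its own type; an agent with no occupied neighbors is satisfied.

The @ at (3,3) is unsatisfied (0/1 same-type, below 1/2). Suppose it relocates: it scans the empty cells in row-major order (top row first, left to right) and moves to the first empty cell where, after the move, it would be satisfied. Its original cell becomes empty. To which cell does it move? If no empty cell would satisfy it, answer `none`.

(0,1)

Vacating (3,3). Empty cells in order:
  (0,1): 2/3 same-type → satisfied — stop here.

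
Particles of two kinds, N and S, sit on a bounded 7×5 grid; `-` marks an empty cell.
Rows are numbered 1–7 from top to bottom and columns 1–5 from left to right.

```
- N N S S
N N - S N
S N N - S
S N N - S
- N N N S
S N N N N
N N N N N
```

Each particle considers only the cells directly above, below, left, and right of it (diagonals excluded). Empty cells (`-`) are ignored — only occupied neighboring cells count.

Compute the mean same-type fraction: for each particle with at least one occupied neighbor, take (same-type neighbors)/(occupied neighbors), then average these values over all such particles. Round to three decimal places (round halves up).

(1,2)N 2/2
(1,3)N 1/2
(1,4)S 2/3
(1,5)S 1/2
(2,1)N 1/2
(2,2)N 3/3
(2,4)S 1/2
(2,5)N 0/3
(3,1)S 1/3
(3,2)N 3/4
(3,3)N 2/2
(3,5)S 1/2
(4,1)S 1/2
(4,2)N 3/4
(4,3)N 3/3
(4,5)S 2/2
(5,2)N 3/3
(5,3)N 4/4
(5,4)N 2/3
(5,5)S 1/3
(6,1)S 0/2
(6,2)N 3/4
(6,3)N 4/4
(6,4)N 4/4
(6,5)N 2/3
(7,1)N 1/2
(7,2)N 3/3
(7,3)N 3/3
(7,4)N 3/3
(7,5)N 2/2
Sum over 30 particles: 2/2 + 1/2 + 2/3 + 1/2 + 1/2 + 3/3 + 1/2 + 0/3 + 1/3 + 3/4 + 2/2 + 1/2 + 1/2 + 3/4 + 3/3 + 2/2 + 3/3 + 4/4 + 2/3 + 1/3 + 0/2 + 3/4 + 4/4 + 4/4 + 2/3 + 1/2 + 3/3 + 3/3 + 3/3 + 2/2 = 257/12; mean = 257/12 ÷ 30 = 257/360 = 0.713888… → 0.714.

0.714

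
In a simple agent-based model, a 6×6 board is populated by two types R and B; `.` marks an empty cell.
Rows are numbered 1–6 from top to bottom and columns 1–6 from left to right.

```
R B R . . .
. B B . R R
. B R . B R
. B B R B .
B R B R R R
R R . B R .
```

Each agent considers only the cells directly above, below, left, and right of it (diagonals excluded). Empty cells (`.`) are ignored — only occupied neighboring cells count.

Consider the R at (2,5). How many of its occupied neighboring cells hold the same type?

1

Occupied neighbors of (2,5): (3,5)=B, (2,6)=R.
Same type (R): 1 of 2.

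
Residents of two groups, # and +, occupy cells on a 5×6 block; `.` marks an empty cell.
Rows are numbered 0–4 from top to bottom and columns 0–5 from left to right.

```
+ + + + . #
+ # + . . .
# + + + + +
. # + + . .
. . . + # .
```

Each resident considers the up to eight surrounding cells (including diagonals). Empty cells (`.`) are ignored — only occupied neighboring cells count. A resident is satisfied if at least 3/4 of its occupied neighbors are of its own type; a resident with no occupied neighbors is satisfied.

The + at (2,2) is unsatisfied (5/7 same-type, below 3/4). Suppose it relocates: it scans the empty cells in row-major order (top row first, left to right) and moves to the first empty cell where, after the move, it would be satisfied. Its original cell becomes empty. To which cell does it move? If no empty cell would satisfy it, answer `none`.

(1,3)

Vacating (2,2). Empty cells in order:
  (0,4): 1/2 same-type → still unsatisfied.
  (1,3): 5/5 same-type → satisfied — stop here.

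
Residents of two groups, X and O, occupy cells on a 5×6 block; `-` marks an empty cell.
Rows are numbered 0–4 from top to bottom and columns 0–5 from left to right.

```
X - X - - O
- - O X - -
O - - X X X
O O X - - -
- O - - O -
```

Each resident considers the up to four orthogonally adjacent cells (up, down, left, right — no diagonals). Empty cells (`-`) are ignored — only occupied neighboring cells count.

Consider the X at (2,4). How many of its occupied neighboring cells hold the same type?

Occupied neighbors of (2,4): (2,3)=X, (2,5)=X.
Same type (X): 2 of 2.

2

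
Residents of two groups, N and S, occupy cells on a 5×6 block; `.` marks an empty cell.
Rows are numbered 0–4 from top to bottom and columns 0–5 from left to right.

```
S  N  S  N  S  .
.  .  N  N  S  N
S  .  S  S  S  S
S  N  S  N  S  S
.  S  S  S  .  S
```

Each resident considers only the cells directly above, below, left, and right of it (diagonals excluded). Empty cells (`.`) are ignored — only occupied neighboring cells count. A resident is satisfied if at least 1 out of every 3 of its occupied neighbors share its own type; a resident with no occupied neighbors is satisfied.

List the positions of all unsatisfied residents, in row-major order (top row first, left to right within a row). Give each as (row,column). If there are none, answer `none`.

(0,0)S 0/1 ✗
(0,1)N 0/2 ✗
(0,2)S 0/3 ✗
(0,3)N 1/3 ✓
(0,4)S 1/2 ✓
(1,2)N 1/3 ✓
(1,3)N 2/4 ✓
(1,4)S 2/4 ✓
(1,5)N 0/2 ✗
(2,0)S 1/1 ✓
(2,2)S 2/3 ✓
(2,3)S 2/4 ✓
(2,4)S 4/4 ✓
(2,5)S 2/3 ✓
(3,0)S 1/2 ✓
(3,1)N 0/3 ✗
(3,2)S 2/4 ✓
(3,3)N 0/4 ✗
(3,4)S 2/3 ✓
(3,5)S 3/3 ✓
(4,1)S 1/2 ✓
(4,2)S 3/3 ✓
(4,3)S 1/2 ✓
(4,5)S 1/1 ✓

(0,0), (0,1), (0,2), (1,5), (3,1), (3,3)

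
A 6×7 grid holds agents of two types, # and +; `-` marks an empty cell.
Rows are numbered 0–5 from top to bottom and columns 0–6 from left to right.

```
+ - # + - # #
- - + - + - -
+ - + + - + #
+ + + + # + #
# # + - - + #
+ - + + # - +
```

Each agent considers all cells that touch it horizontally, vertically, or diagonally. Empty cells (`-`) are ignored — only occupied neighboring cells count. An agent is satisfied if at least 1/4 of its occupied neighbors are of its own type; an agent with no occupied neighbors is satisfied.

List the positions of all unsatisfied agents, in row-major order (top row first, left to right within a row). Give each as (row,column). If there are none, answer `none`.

(0,0)+ 0/0 ✓
(0,2)# 0/2 ✗
(0,3)+ 2/3 ✓
(0,5)# 1/2 ✓
(0,6)# 1/1 ✓
(1,2)+ 3/4 ✓
(1,4)+ 3/4 ✓
(2,0)+ 2/2 ✓
(2,2)+ 5/5 ✓
(2,3)+ 5/6 ✓
(2,5)+ 2/5 ✓
(2,6)# 1/3 ✓
(3,0)+ 2/4 ✓
(3,1)+ 5/7 ✓
(3,2)+ 5/6 ✓
(3,3)+ 4/5 ✓
(3,4)# 0/5 ✗
(3,5)+ 2/6 ✓
(3,6)# 2/5 ✓
(4,0)# 1/4 ✓
(4,1)# 1/7 ✗
(4,2)+ 5/6 ✓
(4,5)+ 2/6 ✓
(4,6)# 1/4 ✓
(5,0)+ 0/2 ✗
(5,2)+ 2/3 ✓
(5,3)+ 2/3 ✓
(5,4)# 0/2 ✗
(5,6)+ 1/2 ✓

(0,2), (3,4), (4,1), (5,0), (5,4)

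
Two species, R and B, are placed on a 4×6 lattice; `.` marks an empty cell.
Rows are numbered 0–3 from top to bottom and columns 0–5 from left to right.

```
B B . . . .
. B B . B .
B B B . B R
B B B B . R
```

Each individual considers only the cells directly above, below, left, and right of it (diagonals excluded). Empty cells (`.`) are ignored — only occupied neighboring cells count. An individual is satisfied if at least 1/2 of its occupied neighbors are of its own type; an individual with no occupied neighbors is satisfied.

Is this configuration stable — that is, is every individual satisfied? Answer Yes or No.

Yes

(0,0)B 1/1 satisfied
(0,1)B 2/2 satisfied
(1,1)B 3/3 satisfied
(1,2)B 2/2 satisfied
(1,4)B 1/1 satisfied
(2,0)B 2/2 satisfied
(2,1)B 4/4 satisfied
(2,2)B 3/3 satisfied
(2,4)B 1/2 satisfied
(2,5)R 1/2 satisfied
(3,0)B 2/2 satisfied
(3,1)B 3/3 satisfied
(3,2)B 3/3 satisfied
(3,3)B 1/1 satisfied
(3,5)R 1/1 satisfied
All meet the threshold, so the configuration is stable.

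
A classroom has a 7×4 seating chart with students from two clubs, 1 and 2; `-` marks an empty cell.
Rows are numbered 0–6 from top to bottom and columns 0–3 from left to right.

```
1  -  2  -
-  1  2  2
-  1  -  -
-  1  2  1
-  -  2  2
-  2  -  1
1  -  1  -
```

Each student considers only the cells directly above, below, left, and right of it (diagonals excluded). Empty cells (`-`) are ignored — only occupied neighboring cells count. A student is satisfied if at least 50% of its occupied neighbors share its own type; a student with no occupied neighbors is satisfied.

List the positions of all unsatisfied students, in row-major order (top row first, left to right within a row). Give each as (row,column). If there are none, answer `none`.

(3,2), (3,3), (4,3), (5,3)

Row 0: (0,0)1 0/0 ok · (0,2)2 1/1 ok
Row 1: (1,1)1 1/2 ok · (1,2)2 2/3 ok · (1,3)2 1/1 ok
Row 2: (2,1)1 2/2 ok
Row 3: (3,1)1 1/2 ok · (3,2)2 1/3 unhappy · (3,3)1 0/2 unhappy
Row 4: (4,2)2 2/2 ok · (4,3)2 1/3 unhappy
Row 5: (5,1)2 0/0 ok · (5,3)1 0/1 unhappy
Row 6: (6,0)1 0/0 ok · (6,2)1 0/0 ok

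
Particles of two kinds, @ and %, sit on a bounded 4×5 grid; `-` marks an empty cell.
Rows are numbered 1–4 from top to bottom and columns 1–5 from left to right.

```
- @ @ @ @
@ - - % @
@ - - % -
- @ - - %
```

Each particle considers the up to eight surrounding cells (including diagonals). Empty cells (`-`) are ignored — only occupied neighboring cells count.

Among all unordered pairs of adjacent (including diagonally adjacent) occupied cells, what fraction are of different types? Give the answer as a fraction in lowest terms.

Scan each occupied cell's neighbors to the right and below (and the two forward diagonals) so each pair is counted once.
Row 1: @(1,2)–@(1,3)= @(1,2)–@(2,1)= @(1,3)–@(1,4)= @(1,3)–%(2,4)≠ @(1,4)–@(1,5)= @(1,4)–%(2,4)≠ @(1,4)–@(2,5)= @(1,5)–@(2,5)= @(1,5)–%(2,4)≠  → 3/9 unlike.
Row 2: @(2,1)–@(3,1)= %(2,4)–@(2,5)≠ %(2,4)–%(3,4)= @(2,5)–%(3,4)≠  → 2/4 unlike.
Row 3: @(3,1)–@(4,2)= %(3,4)–%(4,5)=  → 0/2 unlike.
Total adjacent occupied pairs: 15; unlike-type pairs: 5.
5/15 reduces to 1/3.

1/3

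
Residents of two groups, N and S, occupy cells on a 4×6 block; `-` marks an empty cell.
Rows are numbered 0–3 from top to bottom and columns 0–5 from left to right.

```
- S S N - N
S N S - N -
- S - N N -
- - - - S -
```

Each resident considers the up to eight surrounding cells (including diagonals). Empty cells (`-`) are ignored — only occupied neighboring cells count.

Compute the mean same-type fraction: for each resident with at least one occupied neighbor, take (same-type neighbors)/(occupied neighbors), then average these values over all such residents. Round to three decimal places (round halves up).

0.549

Row 0: (0,1)S 3/4 · (0,2)S 2/4 · (0,3)N 1/3 · (0,5)N 1/1
Row 1: (1,0)S 2/3 · (1,1)N 0/5 · (1,2)S 3/6 · (1,4)N 4/4
Row 2: (2,1)S 2/3 · (2,3)N 2/4 · (2,4)N 2/3
Row 3: (3,4)S 0/2
Sum over 12 residents: 3/4 + 2/4 + 1/3 + 1/1 + 2/3 + 0/5 + 3/6 + 4/4 + 2/3 + 2/4 + 2/3 + 0/2 = 79/12; mean = 79/12 ÷ 12 = 79/144 = 0.548611… → 0.549.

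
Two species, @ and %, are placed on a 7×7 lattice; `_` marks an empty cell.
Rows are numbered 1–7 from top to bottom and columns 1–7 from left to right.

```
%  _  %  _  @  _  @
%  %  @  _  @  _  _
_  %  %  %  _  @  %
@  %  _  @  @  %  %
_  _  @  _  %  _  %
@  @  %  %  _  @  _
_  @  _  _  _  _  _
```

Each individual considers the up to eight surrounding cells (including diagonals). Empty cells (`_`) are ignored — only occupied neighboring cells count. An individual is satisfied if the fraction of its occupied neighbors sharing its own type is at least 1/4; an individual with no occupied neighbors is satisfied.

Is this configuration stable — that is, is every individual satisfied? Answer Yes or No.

Row 1: (1,1)% 2/2 satisfied · (1,3)% 1/2 satisfied · (1,5)@ 1/1 satisfied · (1,7)@ 0/0 satisfied
Row 2: (2,1)% 3/3 satisfied · (2,2)% 5/6 satisfied · (2,3)@ 0/5 not · (2,5)@ 2/3 satisfied
Row 3: (3,2)% 4/6 satisfied · (3,3)% 4/6 satisfied · (3,4)% 1/5 not · (3,6)@ 2/5 satisfied · (3,7)% 2/3 satisfied
Row 4: (4,1)@ 0/2 not · (4,2)% 2/4 satisfied · (4,4)@ 2/5 satisfied · (4,5)@ 2/5 satisfied · (4,6)% 4/6 satisfied · (4,7)% 3/4 satisfied
Row 5: (5,3)@ 2/5 satisfied · (5,5)% 2/5 satisfied · (5,7)% 2/3 satisfied
Row 6: (6,1)@ 2/2 satisfied · (6,2)@ 3/4 satisfied · (6,3)% 1/4 satisfied · (6,4)% 2/3 satisfied · (6,6)@ 0/2 not
Row 7: (7,2)@ 2/3 satisfied
For instance (2,3) has only 0/5 same-type neighbors, below 1/4.

No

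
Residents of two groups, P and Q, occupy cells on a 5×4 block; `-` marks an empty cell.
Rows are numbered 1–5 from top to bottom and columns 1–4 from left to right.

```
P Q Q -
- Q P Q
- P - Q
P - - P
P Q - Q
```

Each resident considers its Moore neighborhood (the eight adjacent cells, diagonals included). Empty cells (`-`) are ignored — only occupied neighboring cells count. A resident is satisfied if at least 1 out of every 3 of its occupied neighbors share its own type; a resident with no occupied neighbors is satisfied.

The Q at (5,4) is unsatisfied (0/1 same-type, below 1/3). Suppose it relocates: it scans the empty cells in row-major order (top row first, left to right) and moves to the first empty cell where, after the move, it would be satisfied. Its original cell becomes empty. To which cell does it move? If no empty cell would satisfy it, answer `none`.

(1,4)

Vacating (5,4). Empty cells in order:
  (1,4): 2/3 same-type → satisfied — stop here.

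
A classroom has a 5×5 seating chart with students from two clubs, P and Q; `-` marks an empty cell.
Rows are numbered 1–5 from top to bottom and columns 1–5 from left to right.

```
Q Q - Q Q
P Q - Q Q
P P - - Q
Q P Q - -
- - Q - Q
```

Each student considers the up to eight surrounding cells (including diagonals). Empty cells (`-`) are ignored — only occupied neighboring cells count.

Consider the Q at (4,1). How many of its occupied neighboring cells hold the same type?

Occupied neighbors of (4,1): (3,1)=P, (3,2)=P, (4,2)=P.
Same type (Q): 0 of 3.

0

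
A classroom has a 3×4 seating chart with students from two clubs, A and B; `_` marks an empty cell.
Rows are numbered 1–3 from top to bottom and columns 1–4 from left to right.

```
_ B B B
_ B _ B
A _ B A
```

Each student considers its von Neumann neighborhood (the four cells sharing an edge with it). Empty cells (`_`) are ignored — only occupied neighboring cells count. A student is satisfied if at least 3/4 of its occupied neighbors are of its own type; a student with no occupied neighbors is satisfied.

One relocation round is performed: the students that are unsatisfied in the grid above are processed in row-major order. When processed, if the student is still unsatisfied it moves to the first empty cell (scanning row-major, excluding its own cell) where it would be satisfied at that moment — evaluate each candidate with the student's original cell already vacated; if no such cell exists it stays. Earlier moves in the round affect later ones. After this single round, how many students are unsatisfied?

Initially unsatisfied (in order): (2,4), (3,3), (3,4).
  (2,4) → (1,1).
  (3,3) → (2,3).
  (3,4): now satisfied by earlier moves; stays.
Resulting grid:
B B B B
_ B B _
A _ _ A
All satisfied now.

0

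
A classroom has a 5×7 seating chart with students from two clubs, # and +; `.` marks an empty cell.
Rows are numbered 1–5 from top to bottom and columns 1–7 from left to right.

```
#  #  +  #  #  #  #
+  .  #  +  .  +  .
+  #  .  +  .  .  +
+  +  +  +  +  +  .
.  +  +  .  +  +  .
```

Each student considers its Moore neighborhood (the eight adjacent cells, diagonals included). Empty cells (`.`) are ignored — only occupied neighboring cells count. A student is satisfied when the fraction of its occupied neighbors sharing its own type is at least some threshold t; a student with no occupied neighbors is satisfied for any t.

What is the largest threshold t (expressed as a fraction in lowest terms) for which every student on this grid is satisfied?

(1,1)# 1/2
(1,2)# 2/4
(1,3)+ 1/4
(1,4)# 2/4
(1,5)# 2/4
(1,6)# 2/3
(1,7)# 1/2
(2,1)+ 1/4
(2,3)# 3/6
(2,4)+ 2/5
(2,6)+ 1/4
(3,1)+ 3/4
(3,2)# 1/6
(3,4)+ 4/5
(3,7)+ 2/2
(4,1)+ 3/4
(4,2)+ 5/6
(4,3)+ 5/6
(4,4)+ 5/5
(4,5)+ 5/5
(4,6)+ 4/4
(5,2)+ 4/4
(5,3)+ 4/4
(5,5)+ 4/4
(5,6)+ 3/3
The smallest same-type fraction is 1/6 at (3,2), which reduces to 1/6. Any threshold above that leaves this student unsatisfied.

1/6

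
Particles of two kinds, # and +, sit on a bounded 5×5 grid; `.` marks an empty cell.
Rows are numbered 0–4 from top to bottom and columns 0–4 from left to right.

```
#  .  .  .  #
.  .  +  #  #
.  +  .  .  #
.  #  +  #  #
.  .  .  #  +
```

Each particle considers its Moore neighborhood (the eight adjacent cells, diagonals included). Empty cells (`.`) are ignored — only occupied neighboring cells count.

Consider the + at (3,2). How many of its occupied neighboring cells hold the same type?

1

Occupied neighbors of (3,2): (2,1)=+, (3,1)=#, (3,3)=#, (4,3)=#.
Same type (+): 1 of 4.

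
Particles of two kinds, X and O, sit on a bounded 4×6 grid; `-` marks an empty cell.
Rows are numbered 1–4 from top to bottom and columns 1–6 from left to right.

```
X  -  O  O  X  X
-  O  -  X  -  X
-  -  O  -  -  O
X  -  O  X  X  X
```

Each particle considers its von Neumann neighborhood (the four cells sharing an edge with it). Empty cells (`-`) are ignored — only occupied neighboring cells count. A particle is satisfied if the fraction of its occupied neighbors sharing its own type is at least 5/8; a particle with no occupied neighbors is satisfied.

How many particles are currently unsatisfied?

(1,1)X 0/0 satisfied
(1,3)O 1/1 satisfied
(1,4)O 1/3 not
(1,5)X 1/2 not
(1,6)X 2/2 satisfied
(2,2)O 0/0 satisfied
(2,4)X 0/1 not
(2,6)X 1/2 not
(3,3)O 1/1 satisfied
(3,6)O 0/2 not
(4,1)X 0/0 satisfied
(4,3)O 1/2 not
(4,4)X 1/2 not
(4,5)X 2/2 satisfied
(4,6)X 1/2 not
Unsatisfied: (1,4), (1,5), (2,4), (2,6), (3,6), (4,3), (4,4), (4,6) — 8 in total.

8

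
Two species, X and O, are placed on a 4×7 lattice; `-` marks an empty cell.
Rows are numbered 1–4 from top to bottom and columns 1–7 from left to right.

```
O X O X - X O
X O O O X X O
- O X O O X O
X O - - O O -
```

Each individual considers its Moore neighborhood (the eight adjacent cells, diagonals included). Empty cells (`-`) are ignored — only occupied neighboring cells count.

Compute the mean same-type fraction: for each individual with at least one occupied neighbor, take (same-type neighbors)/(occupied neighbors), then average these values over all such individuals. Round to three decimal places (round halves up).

Row 1: (1,1)O 1/3 · (1,2)X 1/5 · (1,3)O 3/5 · (1,4)X 1/4 · (1,6)X 2/4 · (1,7)O 1/3
Row 2: (2,1)X 1/4 · (2,2)O 4/7 · (2,3)O 5/8 · (2,4)O 4/7 · (2,5)X 4/7 · (2,6)X 3/7 · (2,7)O 2/5
Row 3: (3,2)O 3/6 · (3,3)X 0/6 · (3,4)O 4/6 · (3,5)O 4/7 · (3,6)X 2/7 · (3,7)O 2/4
Row 4: (4,1)X 0/2 · (4,2)O 1/3 · (4,5)O 3/4 · (4,6)O 3/4
Sum over 23 individuals: 1/3 + 1/5 + 3/5 + 1/4 + 2/4 + 1/3 + 1/4 + 4/7 + 5/8 + 4/7 + 4/7 + 3/7 + 2/5 + 3/6 + 0/6 + 4/6 + 4/7 + 2/7 + 2/4 + 0/2 + 1/3 + 3/4 + 3/4 = 1199/120; mean = 1199/120 ÷ 23 = 1199/2760 = 0.434420… → 0.434.

0.434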